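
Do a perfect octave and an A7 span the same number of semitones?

Yes

Both span 12 semitones: a perfect octave and an augmented seventh are the same chromatic distance.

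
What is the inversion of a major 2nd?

minor 7th

Interval numbers invert to sum to nine: 2 + 7 = 9, so a second inverts to a seventh.
The quality also flips — major becomes minor — giving a minor seventh.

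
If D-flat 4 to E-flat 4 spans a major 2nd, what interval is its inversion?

Inverted interval numbers add to nine, so a second pairs with a seventh (2 + 7 = 9).
The quality also flips — major becomes minor — giving a minor seventh.

minor 7th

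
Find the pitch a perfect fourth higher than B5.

E6

Four letter names up from B: E.
A perfect fourth spans 5 semitones, so from B5 the target pitch is E6.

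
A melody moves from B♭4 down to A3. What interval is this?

Descending from Bb4 to A3 is the same interval as ascending A3 to Bb4.
A to B spans two letter names (A-B), plus an octave: a ninth.
A major ninth would be 14 semitones, but A3 to Bb4 is 13 — one semitone narrower, making it a minor ninth.
(Equivalently, a compound minor second: a minor second plus an octave.)

minor ninth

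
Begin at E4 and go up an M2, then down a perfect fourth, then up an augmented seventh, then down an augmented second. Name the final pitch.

A#4

A major second up from E4 is F#4.
Down a perfect fourth from F#4: C#4 (5 semitones down).
Up an augmented seventh from C#4: B##4 (12 semitones up).
An augmented second down from B##4 is A#4.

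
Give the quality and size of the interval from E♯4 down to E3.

augmented octave

Descending from E#4 to E3 is the same interval as ascending E3 to E#4.
E to E is the same letter name, plus an octave, so the interval is some kind of octave.
A perfect octave would be 12 semitones; E3 to E#4 is 13, one semitone wider, so the interval is augmented.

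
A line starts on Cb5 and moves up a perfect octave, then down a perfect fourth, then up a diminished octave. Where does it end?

Cb5 up a perfect octave → Cb6 (12 semitones).
A perfect fourth down from Cb6 is Gb5.
A diminished octave up from Gb5 is Gbb6.

Gbb6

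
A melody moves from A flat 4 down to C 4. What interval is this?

Descending from Ab4 to C4 is the same interval as ascending C4 to Ab4.
C to A spans six letter names (C-D-E-F-G-A) — that makes it a sixth of some quality.
At 8 semitones, C4→Ab4 falls one short of a major sixth: minor.

minor 6th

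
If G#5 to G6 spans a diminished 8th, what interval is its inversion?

augmented 1st

Interval numbers invert to sum to nine: 8 + 1 = 9, so an octave inverts to a unison.
And diminished becomes augmented under inversion, so we get an augmented unison.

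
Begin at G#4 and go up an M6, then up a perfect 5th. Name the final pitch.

G#4 up a major sixth → E#5 (9 semitones).
E#5 up a perfect fifth → B#5 (7 semitones).

B#5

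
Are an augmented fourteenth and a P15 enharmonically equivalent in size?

Both span 24 semitones: an augmented fourteenth and a perfect fifteenth are the same chromatic distance.

Yes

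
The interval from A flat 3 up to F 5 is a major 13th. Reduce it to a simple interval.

Each octave removed subtracts seven from the number: 13 − 7 = 6.
So a major thirteenth is an octave plus a major sixth. The quality is unchanged.

M6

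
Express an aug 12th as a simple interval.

augmented fifth

Each octave removed subtracts seven from the number: 12 − 7 = 5.
So an augmented twelfth is an octave plus an augmented fifth. The quality is unchanged.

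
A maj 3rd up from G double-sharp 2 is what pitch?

B double-sharp 2

Three letter names up from G: B.
Moving 4 semitones up from G##2 (the size of a major third) reaches B##2.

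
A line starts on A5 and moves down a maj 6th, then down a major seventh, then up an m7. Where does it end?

A major sixth down from A5 is C5.
A major seventh down from C5 is Db4.
Db4 up a minor seventh → Cb5 (10 semitones).

Cb5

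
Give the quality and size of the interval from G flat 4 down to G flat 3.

perfect octave

Descending from Gb4 to Gb3 is the same interval as ascending Gb3 to Gb4.
G to G is the same letter name, plus an octave — that makes it an octave of some quality.
Counting semitones, Gb3→Gb4 is 12, which is the perfect octave.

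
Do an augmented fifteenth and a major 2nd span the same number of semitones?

No

25 semitones (augmented fifteenth) vs 2 semitones (major second): not equal.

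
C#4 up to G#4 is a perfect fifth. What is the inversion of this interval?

perfect fourth

Inverted interval numbers add to nine, so a fifth pairs with a fourth (5 + 4 = 9).
The quality also flips — perfect stays perfect — giving a perfect fourth.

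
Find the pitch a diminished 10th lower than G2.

E#1

Counting three letter names plus an octave down from G lands on E.
Moving 14 semitones down from G2 (the size of a diminished tenth) reaches E#1.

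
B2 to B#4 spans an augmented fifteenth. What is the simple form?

A8

Each octave removed subtracts seven from the number: 15 − 7 = 8.
So an augmented fifteenth is an octave plus an augmented octave. The quality is unchanged.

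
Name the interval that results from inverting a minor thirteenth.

First reduce the compound minor thirteenth to its simple form, a minor sixth.
Inverted interval numbers add to nine, so a sixth pairs with a third (6 + 3 = 9).
The quality also flips — minor becomes major — giving a major third.

major 3rd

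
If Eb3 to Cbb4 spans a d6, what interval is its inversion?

augmented 3rd

Inverted interval numbers add to nine, so a sixth pairs with a third (6 + 3 = 9).
The quality also flips — diminished becomes augmented — giving an augmented third.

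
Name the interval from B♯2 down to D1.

Descending from B#2 to D1 is the same interval as ascending D1 to B#2.
D to B spans six letter names (D-E-F-G-A-B), plus an octave — that makes it a thirteenth of some quality.
The major thirteenth is 21 semitones; here we have 22, one semitone wider: augmented.
(Equivalently, a compound augmented sixth: an augmented sixth plus an octave.)

augmented thirteenth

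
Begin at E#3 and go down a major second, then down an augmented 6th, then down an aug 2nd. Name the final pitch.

Ebb2

A major second down from E#3 is D#3.
An augmented sixth down from D#3 is F2.
An augmented second down from F2 is Ebb2.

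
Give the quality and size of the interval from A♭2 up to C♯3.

A3

A to C spans three letter names (A-B-C) — that makes it a third of some quality.
Ab2 to C#3 spans 5 semitones — one semitone wider than the major third (4) — giving an augmented third.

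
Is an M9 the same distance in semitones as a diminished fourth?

14 semitones (major ninth) vs 4 semitones (diminished fourth): not equal.

No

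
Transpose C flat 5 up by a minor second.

D double-flat 5

The second takes the letter from C up to D.
A minor second spans 1 semitone, so from Cb5 the target pitch is Dbb5.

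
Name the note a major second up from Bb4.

Counting two letter names up from B lands on C.
A major second is 2 semitones; 2 semitones up from Bb4 gives C5.

C5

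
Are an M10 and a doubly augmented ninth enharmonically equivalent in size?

Both span 16 semitones: a major tenth and a doubly augmented ninth are the same chromatic distance.

Yes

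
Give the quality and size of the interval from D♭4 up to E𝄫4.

D to E spans two letter names (D-E), so the interval is some kind of second.
A major second would be 2 semitones, but Db4 to Ebb4 is 1 — one semitone narrower, making it a minor second.

minor 2nd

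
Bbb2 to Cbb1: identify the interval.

major fourteenth

Descending from Bbb2 to Cbb1 is the same interval as ascending Cbb1 to Bbb2.
C to B spans seven letter names (C-D-E-F-G-A-B), plus an octave: a fourteenth.
Cbb1 to Bbb2 is 23 semitones, matching the major fourteenth exactly, so the quality is major.
(Equivalently, a compound major seventh: a major seventh plus an octave.)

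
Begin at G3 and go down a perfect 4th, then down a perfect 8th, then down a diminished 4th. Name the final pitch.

G3 down a perfect fourth → D3 (5 semitones).
Down a perfect octave from D3: D2 (12 semitones down).
A diminished fourth down from D2 is A#1.

A#1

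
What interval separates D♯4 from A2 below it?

Descending from D#4 to A2 is the same interval as ascending A2 to D#4.
A to D spans four letter names (A-B-C-D), plus an octave, so the interval is some kind of eleventh.
A2 to D#4 spans 18 semitones — one semitone wider than the perfect eleventh (17) — giving an augmented eleventh.
(Equivalently, a compound augmented fourth: an augmented fourth plus an octave.)

augmented eleventh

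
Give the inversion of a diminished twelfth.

augmented fourth

First reduce the compound diminished twelfth to its simple form, a diminished fifth.
Interval numbers invert to sum to nine: 5 + 4 = 9, so a fifth inverts to a fourth.
And diminished becomes augmented under inversion, so we get an augmented fourth.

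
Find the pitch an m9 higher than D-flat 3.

E-double-flat 4

Counting two letter names plus an octave up from D lands on E.
A minor ninth spans 13 semitones, so from Db3 the target pitch is Ebb4.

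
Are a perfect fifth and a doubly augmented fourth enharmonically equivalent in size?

Yes

A perfect fifth = 7 semitones = a doubly augmented fourth; enharmonically equal.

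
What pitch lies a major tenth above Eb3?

G4

Three letters up from E (plus an octave) reaches G.
A major tenth spans 16 semitones, so from Eb3 the target pitch is G4.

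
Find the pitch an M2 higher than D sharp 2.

E sharp 2

Two letter names up from D: E.
A major second is 2 semitones; 2 semitones up from D#2 gives E#2.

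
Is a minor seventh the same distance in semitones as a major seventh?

No

A minor seventh spans 10 semitones; a major seventh spans 11 semitones. They differ by 1.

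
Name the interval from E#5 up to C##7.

E to C spans six letter names (E-F-G-A-B-C), plus an octave: a thirteenth.
E#5 to C##7 is 21 semitones, matching the major thirteenth exactly, so the quality is major.
(Equivalently, a compound major sixth: a major sixth plus an octave.)

major 13th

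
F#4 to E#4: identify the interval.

Descending from F#4 to E#4 is the same interval as ascending E#4 to F#4.
E to F spans two letter names (E-F), so the interval is some kind of second.
E#4 to F#4 is 1 semitone, a half step short of the major second (2), so this is minor.

m2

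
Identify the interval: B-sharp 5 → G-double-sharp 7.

major thirteenth

B to G spans six letter names (B-C-D-E-F-G), plus an octave, so the interval is some kind of thirteenth.
The major thirteenth spans 21 semitones, and B#5 to G##7 is exactly 21 semitones — so this is a major thirteenth.
(Equivalently, a compound major sixth: a major sixth plus an octave.)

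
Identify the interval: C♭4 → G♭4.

perfect fifth

C to G spans five letter names (C-D-E-F-G) — that makes it a fifth of some quality.
The perfect fifth spans 7 semitones, and Cb4 to Gb4 is exactly 7 semitones — so this is a perfect fifth.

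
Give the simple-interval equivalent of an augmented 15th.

augmented octave

Take out an octave (7 from the number): 15 − 7 = 8.
That makes an augmented fifteenth a compound augmented octave — an octave plus an augmented octave.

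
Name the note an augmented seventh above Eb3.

D#4

Seven letter names up from E: D.
An augmented seventh is 12 semitones; 12 semitones up from Eb3 gives D#4.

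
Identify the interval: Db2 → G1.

diminished fifth

Descending from Db2 to G1 is the same interval as ascending G1 to Db2.
G to D spans five letter names (G-A-B-C-D): a fifth.
G1 to Db2 spans 6 semitones — one semitone narrower than the perfect fifth (7) — giving a diminished fifth.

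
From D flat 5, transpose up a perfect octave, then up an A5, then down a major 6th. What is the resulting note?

C 6

A perfect octave up from Db5 is Db6.
An augmented fifth up from Db6 is A6.
A major sixth down from A6 is C6.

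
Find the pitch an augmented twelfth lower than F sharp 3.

B flat 1

Five letters down from F (plus an octave) reaches B.
An augmented twelfth is 20 semitones; 20 semitones down from F#3 gives Bb1.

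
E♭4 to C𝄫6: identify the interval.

E to C spans six letter names (E-F-G-A-B-C), plus an octave — that makes it a thirteenth of some quality.
The major thirteenth is 21 semitones; here we have 19, two semitones narrower: diminished.
(Equivalently, a compound diminished sixth: a diminished sixth plus an octave.)

d13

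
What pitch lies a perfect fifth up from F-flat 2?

C-flat 3

The fifth takes the letter from F up to C.
A perfect fifth is 7 semitones; 7 semitones up from Fb2 gives Cb3.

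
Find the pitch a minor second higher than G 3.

A flat 3

The second takes the letter from G up to A.
Moving 1 semitone up from G3 (the size of a minor second) reaches Ab3.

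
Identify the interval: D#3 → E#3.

D to E spans two letter names (D-E), so the interval is some kind of second.
D#3 to E#3 is 2 semitones, matching the major second exactly, so the quality is major.

major 2nd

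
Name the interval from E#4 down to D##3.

Descending from E#4 to D##3 is the same interval as ascending D##3 to E#4.
D to E spans two letter names (D-E), plus an octave: a ninth.
A major ninth would be 14 semitones, but D##3 to E#4 is 13 — one semitone narrower, making it a minor ninth.
(Equivalently, a compound minor second: a minor second plus an octave.)

minor ninth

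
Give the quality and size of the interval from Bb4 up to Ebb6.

B to E spans four letter names (B-C-D-E), plus an octave, so the interval is some kind of eleventh.
A perfect eleventh would be 17 semitones; Bb4 to Ebb6 is 16, one semitone narrower, so the interval is diminished.
(Equivalently, a compound diminished fourth: a diminished fourth plus an octave.)

diminished 11th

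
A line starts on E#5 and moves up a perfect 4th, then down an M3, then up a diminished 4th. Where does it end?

Bb5

E#5 up a perfect fourth → A#5 (5 semitones).
A major third down from A#5 is F#5.
F#5 up a diminished fourth → Bb5 (4 semitones).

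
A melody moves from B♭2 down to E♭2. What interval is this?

perfect fifth

Descending from Bb2 to Eb2 is the same interval as ascending Eb2 to Bb2.
E to B spans five letter names (E-F-G-A-B), so the interval is some kind of fifth.
Counting semitones, Eb2→Bb2 is 7, which is the perfect fifth.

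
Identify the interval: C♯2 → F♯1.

Descending from C#2 to F#1 is the same interval as ascending F#1 to C#2.
F to C spans five letter names (F-G-A-B-C): a fifth.
Counting semitones, F#1→C#2 is 7, which is the perfect fifth.

perfect fifth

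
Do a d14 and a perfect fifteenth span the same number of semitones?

No

A diminished fourteenth spans 21 semitones; a perfect fifteenth spans 24 semitones. They differ by 3.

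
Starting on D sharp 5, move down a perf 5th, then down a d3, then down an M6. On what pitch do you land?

A perfect fifth down from D#5 is G#4.
A diminished third down from G#4 is E##4.
Down a major sixth from E##4: G##3 (9 semitones down).

G double-sharp 3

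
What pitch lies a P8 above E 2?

E 3

An octave keeps the letter name E, an octave up from E.
A perfect octave is 12 semitones; 12 semitones up from E2 gives E3.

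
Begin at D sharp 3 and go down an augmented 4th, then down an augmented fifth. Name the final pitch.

D flat 2

Down an augmented fourth from D#3: A2 (6 semitones down).
An augmented fifth down from A2 is Db2.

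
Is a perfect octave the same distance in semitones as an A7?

Both span 12 semitones: a perfect octave and an augmented seventh are the same chromatic distance.

Yes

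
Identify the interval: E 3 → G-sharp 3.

E to G spans three letter names (E-F-G) — that makes it a third of some quality.
E3 to G#3 is 4 semitones, matching the major third exactly, so the quality is major.

major third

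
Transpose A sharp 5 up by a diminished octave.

A 6

For an octave the letter name doesn't change: still A, an octave up.
A diminished octave is 11 semitones; 11 semitones up from A#5 gives A6.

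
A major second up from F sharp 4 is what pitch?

G sharp 4

The second takes the letter from F up to G.
Moving 2 semitones up from F#4 (the size of a major second) reaches G#4.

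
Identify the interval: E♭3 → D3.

m2

Descending from Eb3 to D3 is the same interval as ascending D3 to Eb3.
D to E spans two letter names (D-E), so the interval is some kind of second.
D3 to Eb3 is 1 semitone, a half step short of the major second (2), so this is minor.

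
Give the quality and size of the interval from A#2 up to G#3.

A to G spans seven letter names (A-B-C-D-E-F-G): a seventh.
A major seventh would be 11 semitones, but A#2 to G#3 is 10 — one semitone narrower, making it a minor seventh.

minor seventh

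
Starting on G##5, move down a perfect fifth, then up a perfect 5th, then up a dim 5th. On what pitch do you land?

A perfect fifth down from G##5 is C##5.
Up a perfect fifth from C##5: G##5 (7 semitones up).
Up a diminished fifth from G##5: D#6 (6 semitones up).

D#6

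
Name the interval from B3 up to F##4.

augmented 5th

B to F spans five letter names (B-C-D-E-F) — that makes it a fifth of some quality.
The perfect fifth is 7 semitones; here we have 8, one semitone wider: augmented.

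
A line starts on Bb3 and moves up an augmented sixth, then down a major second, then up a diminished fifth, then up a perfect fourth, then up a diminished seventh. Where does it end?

Ebb6

Up an augmented sixth from Bb3: G#4 (10 semitones up).
Down a major second from G#4: F#4 (2 semitones down).
Up a diminished fifth from F#4: C5 (6 semitones up).
C5 up a perfect fourth → F5 (5 semitones).
A diminished seventh up from F5 is Ebb6.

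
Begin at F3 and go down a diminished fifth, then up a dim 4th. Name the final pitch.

Eb3

Down a diminished fifth from F3: B2 (6 semitones down).
Up a diminished fourth from B2: Eb3 (4 semitones up).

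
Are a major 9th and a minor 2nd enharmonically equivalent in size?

No

A major ninth is 14 semitones but a minor second is 1 semitone — different sizes.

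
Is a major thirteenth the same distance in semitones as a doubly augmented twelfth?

A major thirteenth spans 21 semitones, and a doubly augmented twelfth also spans 21 semitones — they're enharmonic.

Yes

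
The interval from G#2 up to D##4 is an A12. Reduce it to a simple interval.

Each octave removed subtracts seven from the number: 12 − 7 = 5.
So an augmented twelfth is an octave plus an augmented fifth. The quality is unchanged.

augmented 5th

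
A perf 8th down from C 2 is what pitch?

An octave keeps the letter name C, an octave down from C.
A perfect octave is 12 semitones; 12 semitones down from C2 gives C1.

C 1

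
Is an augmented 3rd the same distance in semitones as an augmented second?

No

5 semitones (augmented third) vs 3 semitones (augmented second): not equal.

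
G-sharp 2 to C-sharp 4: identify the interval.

G to C spans four letter names (G-A-B-C), plus an octave: an eleventh.
The perfect eleventh spans 17 semitones, and G#2 to C#4 is exactly 17 semitones — so this is a perfect eleventh.
(Equivalently, a compound perfect fourth: a perfect fourth plus an octave.)

perfect eleventh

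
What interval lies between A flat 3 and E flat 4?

perfect 5th

A to E spans five letter names (A-B-C-D-E): a fifth.
The perfect fifth spans 7 semitones, and Ab3 to Eb4 is exactly 7 semitones — so this is a perfect fifth.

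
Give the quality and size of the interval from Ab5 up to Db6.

perfect 4th

A to D spans four letter names (A-B-C-D): a fourth.
Counting semitones, Ab5→Db6 is 5, which is the perfect fourth.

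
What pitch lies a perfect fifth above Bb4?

The fifth takes the letter from B up to F.
Moving 7 semitones up from Bb4 (the size of a perfect fifth) reaches F5.

F5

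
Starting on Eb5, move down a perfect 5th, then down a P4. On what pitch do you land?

Eb4

Eb5 down a perfect fifth → Ab4 (7 semitones).
A perfect fourth down from Ab4 is Eb4.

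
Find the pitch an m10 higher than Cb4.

Three letters up from C (plus an octave) reaches E.
A minor tenth is 15 semitones; 15 semitones up from Cb4 gives Ebb5.

Ebb5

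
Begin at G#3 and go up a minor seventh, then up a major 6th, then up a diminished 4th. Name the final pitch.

G#3 up a minor seventh → F#4 (10 semitones).
A major sixth up from F#4 is D#5.
D#5 up a diminished fourth → G5 (4 semitones).

G5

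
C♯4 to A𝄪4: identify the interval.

C to A spans six letter names (C-D-E-F-G-A) — that makes it a sixth of some quality.
The major sixth is 9 semitones; here we have 10, one semitone wider: augmented.

augmented sixth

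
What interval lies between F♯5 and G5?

minor 2nd

F to G spans two letter names (F-G), so the interval is some kind of second.
A major second would be 2 semitones, but F#5 to G5 is 1 — one semitone narrower, making it a minor second.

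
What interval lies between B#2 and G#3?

B to G spans six letter names (B-C-D-E-F-G): a sixth.
At 8 semitones, B#2→G#3 falls one short of a major sixth: minor.

minor 6th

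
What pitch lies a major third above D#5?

F##5

Three letter names up from D: F.
Moving 4 semitones up from D#5 (the size of a major third) reaches F##5.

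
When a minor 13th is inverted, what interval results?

First reduce the compound minor thirteenth to its simple form, a minor sixth.
The rule of nine gives the new number: 9 − 6 = 3, so a sixth becomes a third.
The quality also flips — minor becomes major — giving a major third.

major 3rd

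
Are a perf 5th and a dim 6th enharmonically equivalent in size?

A perfect fifth spans 7 semitones, and a diminished sixth also spans 7 semitones — they're enharmonic.

Yes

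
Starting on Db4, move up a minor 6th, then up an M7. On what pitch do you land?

Db4 up a minor sixth → Bbb4 (8 semitones).
Bbb4 up a major seventh → Ab5 (11 semitones).

Ab5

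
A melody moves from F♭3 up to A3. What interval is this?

F to A spans three letter names (F-G-A), so the interval is some kind of third.
Fb3 to A3 spans 5 semitones — one semitone wider than the major third (4) — giving an augmented third.

augmented third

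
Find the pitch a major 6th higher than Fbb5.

Counting six letter names up from F lands on D.
A major sixth spans 9 semitones, so from Fbb5 the target pitch is Dbb6.

Dbb6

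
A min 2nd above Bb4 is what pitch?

Two letter names up from B: C.
A minor second spans 1 semitone, so from Bb4 the target pitch is Cb5.

Cb5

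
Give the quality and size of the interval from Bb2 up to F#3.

B to F spans five letter names (B-C-D-E-F), so the interval is some kind of fifth.
A perfect fifth would be 7 semitones; Bb2 to F#3 is 8, one semitone wider, so the interval is augmented.

augmented 5th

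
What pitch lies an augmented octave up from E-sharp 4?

E-double-sharp 5

An octave keeps the letter name E, an octave up from E.
An augmented octave spans 13 semitones, so from E#4 the target pitch is E##5.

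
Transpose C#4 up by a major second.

Two letter names up from C: D.
A major second spans 2 semitones, so from C#4 the target pitch is D#4.

D#4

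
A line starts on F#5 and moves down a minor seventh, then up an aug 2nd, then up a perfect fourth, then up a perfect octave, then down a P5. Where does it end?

G##5

A minor seventh down from F#5 is G#4.
G#4 up an augmented second → A##4 (3 semitones).
A##4 up a perfect fourth → D##5 (5 semitones).
D##5 up a perfect octave → D##6 (12 semitones).
Down a perfect fifth from D##6: G##5 (7 semitones down).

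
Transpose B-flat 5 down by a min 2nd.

A 5

The second takes the letter from B down to A.
A minor second spans 1 semitone, so from Bb5 the target pitch is A5.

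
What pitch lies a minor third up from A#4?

C#5

The third takes the letter from A up to C.
Moving 3 semitones up from A#4 (the size of a minor third) reaches C#5.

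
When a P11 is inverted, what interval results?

First reduce the compound perfect eleventh to its simple form, a perfect fourth.
Interval numbers invert to sum to nine: 4 + 5 = 9, so a fourth inverts to a fifth.
Quality inverts too: perfect stays perfect. That makes the inversion a perfect fifth.

perfect 5th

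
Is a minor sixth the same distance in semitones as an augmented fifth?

Yes

A minor sixth spans 8 semitones, and an augmented fifth also spans 8 semitones — they're enharmonic.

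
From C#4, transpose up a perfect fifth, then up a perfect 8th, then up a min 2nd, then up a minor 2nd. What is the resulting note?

Up a perfect fifth from C#4: G#4 (7 semitones up).
Up a perfect octave from G#4: G#5 (12 semitones up).
A minor second up from G#5 is A5.
A5 up a minor second → Bb5 (1 semitone).

Bb5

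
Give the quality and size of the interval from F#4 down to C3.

augmented 11th

Descending from F#4 to C3 is the same interval as ascending C3 to F#4.
C to F spans four letter names (C-D-E-F), plus an octave, so the interval is some kind of eleventh.
The perfect eleventh is 17 semitones; here we have 18, one semitone wider: augmented.
(Equivalently, a compound augmented fourth: an augmented fourth plus an octave.)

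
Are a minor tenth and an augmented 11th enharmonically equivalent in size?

A minor tenth spans 15 semitones; an augmented eleventh spans 18 semitones. They differ by 3.

No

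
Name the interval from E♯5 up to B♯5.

perfect 5th

E to B spans five letter names (E-F-G-A-B) — that makes it a fifth of some quality.
E#5 to B#5 is 7 semitones, matching the perfect fifth exactly, so the quality is perfect.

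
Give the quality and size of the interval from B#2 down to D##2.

Descending from B#2 to D##2 is the same interval as ascending D##2 to B#2.
D to B spans six letter names (D-E-F-G-A-B) — that makes it a sixth of some quality.
At 8 semitones, D##2→B#2 falls one short of a major sixth: minor.

minor sixth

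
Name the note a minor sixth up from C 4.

Six letter names up from C: A.
Moving 8 semitones up from C4 (the size of a minor sixth) reaches Ab4.

A flat 4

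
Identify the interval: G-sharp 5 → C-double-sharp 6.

augmented fourth

G to C spans four letter names (G-A-B-C), so the interval is some kind of fourth.
G#5 to C##6 spans 6 semitones — one semitone wider than the perfect fourth (5) — giving an augmented fourth.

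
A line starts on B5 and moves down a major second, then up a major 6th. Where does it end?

F#6

A major second down from B5 is A5.
A5 up a major sixth → F#6 (9 semitones).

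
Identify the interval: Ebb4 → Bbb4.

E to B spans five letter names (E-F-G-A-B): a fifth.
Counting semitones, Ebb4→Bbb4 is 7, which is the perfect fifth.

P5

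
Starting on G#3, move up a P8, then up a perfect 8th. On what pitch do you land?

G#5

G#3 up a perfect octave → G#4 (12 semitones).
G#4 up a perfect octave → G#5 (12 semitones).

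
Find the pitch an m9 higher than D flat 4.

The ninth's letter: D up two letter names plus an octave → E.
A minor ninth spans 13 semitones, so from Db4 the target pitch is Ebb5.

E double-flat 5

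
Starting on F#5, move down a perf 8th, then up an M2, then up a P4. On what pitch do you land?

F#5 down a perfect octave → F#4 (12 semitones).
A major second up from F#4 is G#4.
Up a perfect fourth from G#4: C#5 (5 semitones up).

C#5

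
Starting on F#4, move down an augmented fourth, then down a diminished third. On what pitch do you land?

A#3

Down an augmented fourth from F#4: C4 (6 semitones down).
C4 down a diminished third → A#3 (2 semitones).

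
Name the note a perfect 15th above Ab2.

Ab4

The letter stays A (same as the start), shifted two octaves up.
Moving 24 semitones up from Ab2 (the size of a perfect fifteenth) reaches Ab4.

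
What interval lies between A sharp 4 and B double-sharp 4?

A to B spans two letter names (A-B), so the interval is some kind of second.
The major second is 2 semitones; here we have 3, one semitone wider: augmented.

augmented second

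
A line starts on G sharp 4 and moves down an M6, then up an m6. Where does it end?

G 4

A major sixth down from G#4 is B3.
A minor sixth up from B3 is G4.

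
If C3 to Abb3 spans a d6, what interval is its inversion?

Interval numbers invert to sum to nine: 6 + 3 = 9, so a sixth inverts to a third.
The quality also flips — diminished becomes augmented — giving an augmented third.

augmented 3rd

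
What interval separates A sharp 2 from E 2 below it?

Descending from A#2 to E2 is the same interval as ascending E2 to A#2.
E to A spans four letter names (E-F-G-A): a fourth.
A perfect fourth would be 5 semitones; E2 to A#2 is 6, one semitone wider, so the interval is augmented.

augmented fourth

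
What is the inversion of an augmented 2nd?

diminished 7th

The rule of nine gives the new number: 9 − 2 = 7, so a second becomes a seventh.
The quality also flips — augmented becomes diminished — giving a diminished seventh.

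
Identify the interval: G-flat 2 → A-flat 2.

G to A spans two letter names (G-A), so the interval is some kind of second.
Counting semitones, Gb2→Ab2 is 2, which is the major second.

major 2nd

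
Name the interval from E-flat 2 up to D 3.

major seventh

E to D spans seven letter names (E-F-G-A-B-C-D), so the interval is some kind of seventh.
The major seventh spans 11 semitones, and Eb2 to D3 is exactly 11 semitones — so this is a major seventh.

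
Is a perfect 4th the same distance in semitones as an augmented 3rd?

Yes

Both span 5 semitones: a perfect fourth and an augmented third are the same chromatic distance.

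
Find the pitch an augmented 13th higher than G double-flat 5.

Six letters up from G (plus an octave) reaches E.
An augmented thirteenth is 22 semitones; 22 semitones up from Gbb5 gives Eb7.

E flat 7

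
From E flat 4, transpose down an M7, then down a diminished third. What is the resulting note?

D 3

A major seventh down from Eb4 is Fb3.
Fb3 down a diminished third → D3 (2 semitones).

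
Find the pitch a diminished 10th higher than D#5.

The tenth's letter: D up three letter names plus an octave → F.
A diminished tenth is 14 semitones; 14 semitones up from D#5 gives F6.

F6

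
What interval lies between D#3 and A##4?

D to A spans five letter names (D-E-F-G-A), plus an octave: a twelfth.
A perfect twelfth would be 19 semitones; D#3 to A##4 is 20, one semitone wider, so the interval is augmented.
(Equivalently, a compound augmented fifth: an augmented fifth plus an octave.)

A12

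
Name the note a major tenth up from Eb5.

The tenth's letter: E up three letter names plus an octave → G.
Moving 16 semitones up from Eb5 (the size of a major tenth) reaches G6.

G6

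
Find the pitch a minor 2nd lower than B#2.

Counting two letter names down from B lands on A.
A minor second is 1 semitone; 1 semitone down from B#2 gives A##2.

A##2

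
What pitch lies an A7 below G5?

Abb4

The seventh takes the letter from G down to A.
Moving 12 semitones down from G5 (the size of an augmented seventh) reaches Abb4.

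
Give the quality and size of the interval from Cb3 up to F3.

augmented 4th

C to F spans four letter names (C-D-E-F) — that makes it a fourth of some quality.
The perfect fourth is 5 semitones; here we have 6, one semitone wider: augmented.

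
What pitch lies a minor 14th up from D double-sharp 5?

C double-sharp 7

Seven letters up from D (plus an octave) reaches C.
A minor fourteenth spans 22 semitones, so from D##5 the target pitch is C##7.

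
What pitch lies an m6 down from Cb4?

Eb3

Counting six letter names down from C lands on E.
A minor sixth is 8 semitones; 8 semitones down from Cb4 gives Eb3.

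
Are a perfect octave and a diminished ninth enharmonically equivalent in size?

Yes

Both span 12 semitones: a perfect octave and a diminished ninth are the same chromatic distance.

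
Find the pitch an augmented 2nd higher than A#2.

Counting two letter names up from A lands on B.
An augmented second is 3 semitones; 3 semitones up from A#2 gives B##2.

B##2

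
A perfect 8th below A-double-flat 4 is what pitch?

A-double-flat 3

The letter stays A (same as the start), shifted an octave down.
Moving 12 semitones down from Abb4 (the size of a perfect octave) reaches Abb3.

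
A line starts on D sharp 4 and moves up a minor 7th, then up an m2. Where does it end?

A minor seventh up from D#4 is C#5.
Up a minor second from C#5: D5 (1 semitone up).

D 5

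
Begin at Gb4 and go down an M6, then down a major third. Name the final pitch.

Gbb3

A major sixth down from Gb4 is Bbb3.
A major third down from Bbb3 is Gbb3.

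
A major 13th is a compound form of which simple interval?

Subtracting seven from the interval number removes an octave: 13 − 7 = 6.
Quality carries through unchanged, so the simple form is a major sixth.

M6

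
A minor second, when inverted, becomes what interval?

Inverted interval numbers add to nine, so a second pairs with a seventh (2 + 7 = 9).
And minor becomes major under inversion, so we get a major seventh.

major seventh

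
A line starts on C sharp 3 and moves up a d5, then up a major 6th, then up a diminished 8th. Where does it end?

E flat 5

A diminished fifth up from C#3 is G3.
Up a major sixth from G3: E4 (9 semitones up).
E4 up a diminished octave → Eb5 (11 semitones).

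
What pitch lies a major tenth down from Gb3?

Three letters down from G (plus an octave) reaches E.
A major tenth spans 16 semitones, so from Gb3 the target pitch is Ebb2.

Ebb2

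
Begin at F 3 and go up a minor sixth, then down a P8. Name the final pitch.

F3 up a minor sixth → Db4 (8 semitones).
Db4 down a perfect octave → Db3 (12 semitones).

D flat 3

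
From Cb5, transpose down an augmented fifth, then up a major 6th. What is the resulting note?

Dbb5

Cb5 down an augmented fifth → Fbb4 (8 semitones).
Fbb4 up a major sixth → Dbb5 (9 semitones).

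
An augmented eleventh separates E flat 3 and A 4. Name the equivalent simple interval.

Subtracting seven from the interval number removes an octave: 11 − 7 = 4.
Quality carries through unchanged, so the simple form is an augmented fourth.

augmented fourth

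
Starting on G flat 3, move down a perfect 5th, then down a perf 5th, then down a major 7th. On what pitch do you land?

Down a perfect fifth from Gb3: Cb3 (7 semitones down).
A perfect fifth down from Cb3 is Fb2.
A major seventh down from Fb2 is Gbb1.

G double-flat 1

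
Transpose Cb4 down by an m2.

Bb3

Counting two letter names down from C lands on B.
A minor second is 1 semitone; 1 semitone down from Cb4 gives Bb3.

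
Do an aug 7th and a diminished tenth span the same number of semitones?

An augmented seventh spans 12 semitones; a diminished tenth spans 14 semitones. They differ by 2.

No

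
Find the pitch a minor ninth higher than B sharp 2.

The ninth's letter: B up two letter names plus an octave → C.
Moving 13 semitones up from B#2 (the size of a minor ninth) reaches C#4.

C sharp 4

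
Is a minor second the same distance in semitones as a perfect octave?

No

1 semitone (minor second) vs 12 semitones (perfect octave): not equal.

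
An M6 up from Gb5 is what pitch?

The sixth takes the letter from G up to E.
A major sixth is 9 semitones; 9 semitones up from Gb5 gives Eb6.

Eb6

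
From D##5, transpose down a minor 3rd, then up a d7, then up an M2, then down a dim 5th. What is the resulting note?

E##5

A minor third down from D##5 is B##4.
A diminished seventh up from B##4 is A#5.
A#5 up a major second → B#5 (2 semitones).
A diminished fifth down from B#5 is E##5.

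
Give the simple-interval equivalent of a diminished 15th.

d8

Subtracting seven from the interval number removes an octave: 15 − 7 = 8.
So a diminished fifteenth is an octave plus a diminished octave. The quality is unchanged.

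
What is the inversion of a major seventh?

Inverted interval numbers add to nine, so a seventh pairs with a second (7 + 2 = 9).
Quality inverts too: major becomes minor. That makes the inversion a minor second.

minor 2nd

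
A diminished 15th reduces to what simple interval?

diminished octave

Take out an octave (7 from the number): 15 − 7 = 8.
So a diminished fifteenth is an octave plus a diminished octave. The quality is unchanged.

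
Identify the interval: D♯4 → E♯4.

D to E spans two letter names (D-E) — that makes it a second of some quality.
D#4 to E#4 is 2 semitones, matching the major second exactly, so the quality is major.

major second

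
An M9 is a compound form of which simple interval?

Subtracting seven from the interval number removes an octave: 9 − 7 = 2.
So a major ninth is an octave plus a major second. The quality is unchanged.

M2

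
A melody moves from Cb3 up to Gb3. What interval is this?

P5

C to G spans five letter names (C-D-E-F-G), so the interval is some kind of fifth.
The perfect fifth spans 7 semitones, and Cb3 to Gb3 is exactly 7 semitones — so this is a perfect fifth.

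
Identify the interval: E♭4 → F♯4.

E to F spans two letter names (E-F): a second.
The major second is 2 semitones; here we have 3, one semitone wider: augmented.

augmented second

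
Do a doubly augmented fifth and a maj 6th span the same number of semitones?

A doubly augmented fifth = 9 semitones = a major sixth; enharmonically equal.

Yes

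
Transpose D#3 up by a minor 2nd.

The second takes the letter from D up to E.
A minor second spans 1 semitone, so from D#3 the target pitch is E3.

E3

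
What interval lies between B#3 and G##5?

B to G spans six letter names (B-C-D-E-F-G), plus an octave, so the interval is some kind of thirteenth.
B#3 to G##5 is 21 semitones, matching the major thirteenth exactly, so the quality is major.
(Equivalently, a compound major sixth: a major sixth plus an octave.)

M13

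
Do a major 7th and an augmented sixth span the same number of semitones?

No

A major seventh is 11 semitones but an augmented sixth is 10 semitones — different sizes.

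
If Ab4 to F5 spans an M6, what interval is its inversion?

minor third

Inverted interval numbers add to nine, so a sixth pairs with a third (6 + 3 = 9).
The quality also flips — major becomes minor — giving a minor third.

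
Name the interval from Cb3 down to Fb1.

P12

Descending from Cb3 to Fb1 is the same interval as ascending Fb1 to Cb3.
F to C spans five letter names (F-G-A-B-C), plus an octave: a twelfth.
The perfect twelfth spans 19 semitones, and Fb1 to Cb3 is exactly 19 semitones — so this is a perfect twelfth.
(Equivalently, a compound perfect fifth: a perfect fifth plus an octave.)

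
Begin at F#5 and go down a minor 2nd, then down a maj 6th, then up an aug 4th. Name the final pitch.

C##5

Down a minor second from F#5: E#5 (1 semitone down).
Down a major sixth from E#5: G#4 (9 semitones down).
G#4 up an augmented fourth → C##5 (6 semitones).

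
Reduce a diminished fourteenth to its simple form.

Subtracting seven from the interval number removes an octave: 14 − 7 = 7.
That makes a diminished fourteenth a compound diminished seventh — an octave plus a diminished seventh.

diminished 7th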